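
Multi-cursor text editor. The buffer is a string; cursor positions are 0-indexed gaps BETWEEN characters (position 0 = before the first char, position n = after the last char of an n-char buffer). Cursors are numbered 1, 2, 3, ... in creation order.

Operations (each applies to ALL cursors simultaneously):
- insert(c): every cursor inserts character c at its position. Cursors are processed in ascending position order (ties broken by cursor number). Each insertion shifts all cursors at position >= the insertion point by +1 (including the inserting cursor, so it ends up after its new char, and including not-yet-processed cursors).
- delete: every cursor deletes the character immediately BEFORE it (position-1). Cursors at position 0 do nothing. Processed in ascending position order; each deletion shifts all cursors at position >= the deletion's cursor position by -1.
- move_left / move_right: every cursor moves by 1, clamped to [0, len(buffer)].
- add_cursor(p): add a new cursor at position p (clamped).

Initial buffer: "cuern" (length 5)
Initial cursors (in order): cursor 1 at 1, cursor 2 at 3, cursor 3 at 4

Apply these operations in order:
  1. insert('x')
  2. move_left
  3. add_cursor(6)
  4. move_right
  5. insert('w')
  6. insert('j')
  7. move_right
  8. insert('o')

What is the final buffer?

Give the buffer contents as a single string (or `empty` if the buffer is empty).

After op 1 (insert('x')): buffer="cxuexrxn" (len 8), cursors c1@2 c2@5 c3@7, authorship .1..2.3.
After op 2 (move_left): buffer="cxuexrxn" (len 8), cursors c1@1 c2@4 c3@6, authorship .1..2.3.
After op 3 (add_cursor(6)): buffer="cxuexrxn" (len 8), cursors c1@1 c2@4 c3@6 c4@6, authorship .1..2.3.
After op 4 (move_right): buffer="cxuexrxn" (len 8), cursors c1@2 c2@5 c3@7 c4@7, authorship .1..2.3.
After op 5 (insert('w')): buffer="cxwuexwrxwwn" (len 12), cursors c1@3 c2@7 c3@11 c4@11, authorship .11..22.334.
After op 6 (insert('j')): buffer="cxwjuexwjrxwwjjn" (len 16), cursors c1@4 c2@9 c3@15 c4@15, authorship .111..222.33434.
After op 7 (move_right): buffer="cxwjuexwjrxwwjjn" (len 16), cursors c1@5 c2@10 c3@16 c4@16, authorship .111..222.33434.
After op 8 (insert('o')): buffer="cxwjuoexwjroxwwjjnoo" (len 20), cursors c1@6 c2@12 c3@20 c4@20, authorship .111.1.222.233434.34

Answer: cxwjuoexwjroxwwjjnoo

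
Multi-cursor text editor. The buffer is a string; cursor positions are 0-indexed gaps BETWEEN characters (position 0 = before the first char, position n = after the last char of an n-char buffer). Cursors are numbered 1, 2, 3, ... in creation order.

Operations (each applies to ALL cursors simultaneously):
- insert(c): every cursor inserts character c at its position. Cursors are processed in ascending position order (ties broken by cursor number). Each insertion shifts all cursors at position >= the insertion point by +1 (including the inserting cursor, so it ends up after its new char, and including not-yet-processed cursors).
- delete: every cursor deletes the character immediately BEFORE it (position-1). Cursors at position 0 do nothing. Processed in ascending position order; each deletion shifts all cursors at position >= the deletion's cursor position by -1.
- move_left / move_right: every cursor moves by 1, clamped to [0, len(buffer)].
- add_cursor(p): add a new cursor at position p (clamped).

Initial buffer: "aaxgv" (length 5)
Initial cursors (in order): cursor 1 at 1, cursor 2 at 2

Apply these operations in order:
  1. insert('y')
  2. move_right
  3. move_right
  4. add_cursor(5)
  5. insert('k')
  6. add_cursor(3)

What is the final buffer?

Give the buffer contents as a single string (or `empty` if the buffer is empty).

Answer: ayaykxkgkv

Derivation:
After op 1 (insert('y')): buffer="ayayxgv" (len 7), cursors c1@2 c2@4, authorship .1.2...
After op 2 (move_right): buffer="ayayxgv" (len 7), cursors c1@3 c2@5, authorship .1.2...
After op 3 (move_right): buffer="ayayxgv" (len 7), cursors c1@4 c2@6, authorship .1.2...
After op 4 (add_cursor(5)): buffer="ayayxgv" (len 7), cursors c1@4 c3@5 c2@6, authorship .1.2...
After op 5 (insert('k')): buffer="ayaykxkgkv" (len 10), cursors c1@5 c3@7 c2@9, authorship .1.21.3.2.
After op 6 (add_cursor(3)): buffer="ayaykxkgkv" (len 10), cursors c4@3 c1@5 c3@7 c2@9, authorship .1.21.3.2.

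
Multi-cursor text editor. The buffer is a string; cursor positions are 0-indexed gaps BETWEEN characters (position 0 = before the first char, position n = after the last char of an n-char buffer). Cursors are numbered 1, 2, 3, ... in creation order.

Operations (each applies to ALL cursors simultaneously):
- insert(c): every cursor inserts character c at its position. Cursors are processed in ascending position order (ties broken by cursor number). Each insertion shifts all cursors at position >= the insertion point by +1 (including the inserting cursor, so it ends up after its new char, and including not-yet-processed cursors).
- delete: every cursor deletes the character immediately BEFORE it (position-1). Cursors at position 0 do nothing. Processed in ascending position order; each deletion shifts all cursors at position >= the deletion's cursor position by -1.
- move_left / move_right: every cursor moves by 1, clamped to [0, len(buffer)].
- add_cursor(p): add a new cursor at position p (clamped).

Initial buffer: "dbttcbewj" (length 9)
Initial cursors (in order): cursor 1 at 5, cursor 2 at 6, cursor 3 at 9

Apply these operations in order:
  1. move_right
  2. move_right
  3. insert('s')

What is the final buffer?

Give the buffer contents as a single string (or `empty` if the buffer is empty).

Answer: dbttcbeswsjs

Derivation:
After op 1 (move_right): buffer="dbttcbewj" (len 9), cursors c1@6 c2@7 c3@9, authorship .........
After op 2 (move_right): buffer="dbttcbewj" (len 9), cursors c1@7 c2@8 c3@9, authorship .........
After op 3 (insert('s')): buffer="dbttcbeswsjs" (len 12), cursors c1@8 c2@10 c3@12, authorship .......1.2.3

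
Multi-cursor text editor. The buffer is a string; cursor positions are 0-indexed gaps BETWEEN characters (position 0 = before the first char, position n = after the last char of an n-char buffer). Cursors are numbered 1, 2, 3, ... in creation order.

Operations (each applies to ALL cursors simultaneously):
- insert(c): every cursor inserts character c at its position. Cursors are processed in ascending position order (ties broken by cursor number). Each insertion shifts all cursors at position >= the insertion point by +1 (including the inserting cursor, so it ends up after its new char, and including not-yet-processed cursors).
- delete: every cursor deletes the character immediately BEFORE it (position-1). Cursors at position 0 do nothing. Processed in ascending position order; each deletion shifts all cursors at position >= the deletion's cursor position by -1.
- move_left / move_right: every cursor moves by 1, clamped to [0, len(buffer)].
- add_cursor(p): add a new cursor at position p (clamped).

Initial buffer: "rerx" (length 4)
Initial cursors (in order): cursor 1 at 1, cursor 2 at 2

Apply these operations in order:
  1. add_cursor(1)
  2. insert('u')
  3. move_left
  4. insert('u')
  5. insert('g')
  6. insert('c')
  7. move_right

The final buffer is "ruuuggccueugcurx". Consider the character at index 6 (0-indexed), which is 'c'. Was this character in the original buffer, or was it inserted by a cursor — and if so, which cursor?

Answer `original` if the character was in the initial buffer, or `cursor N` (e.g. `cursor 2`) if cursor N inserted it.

After op 1 (add_cursor(1)): buffer="rerx" (len 4), cursors c1@1 c3@1 c2@2, authorship ....
After op 2 (insert('u')): buffer="ruueurx" (len 7), cursors c1@3 c3@3 c2@5, authorship .13.2..
After op 3 (move_left): buffer="ruueurx" (len 7), cursors c1@2 c3@2 c2@4, authorship .13.2..
After op 4 (insert('u')): buffer="ruuuueuurx" (len 10), cursors c1@4 c3@4 c2@7, authorship .1133.22..
After op 5 (insert('g')): buffer="ruuuggueugurx" (len 13), cursors c1@6 c3@6 c2@10, authorship .113133.222..
After op 6 (insert('c')): buffer="ruuuggccueugcurx" (len 16), cursors c1@8 c3@8 c2@13, authorship .11313133.2222..
After op 7 (move_right): buffer="ruuuggccueugcurx" (len 16), cursors c1@9 c3@9 c2@14, authorship .11313133.2222..
Authorship (.=original, N=cursor N): . 1 1 3 1 3 1 3 3 . 2 2 2 2 . .
Index 6: author = 1

Answer: cursor 1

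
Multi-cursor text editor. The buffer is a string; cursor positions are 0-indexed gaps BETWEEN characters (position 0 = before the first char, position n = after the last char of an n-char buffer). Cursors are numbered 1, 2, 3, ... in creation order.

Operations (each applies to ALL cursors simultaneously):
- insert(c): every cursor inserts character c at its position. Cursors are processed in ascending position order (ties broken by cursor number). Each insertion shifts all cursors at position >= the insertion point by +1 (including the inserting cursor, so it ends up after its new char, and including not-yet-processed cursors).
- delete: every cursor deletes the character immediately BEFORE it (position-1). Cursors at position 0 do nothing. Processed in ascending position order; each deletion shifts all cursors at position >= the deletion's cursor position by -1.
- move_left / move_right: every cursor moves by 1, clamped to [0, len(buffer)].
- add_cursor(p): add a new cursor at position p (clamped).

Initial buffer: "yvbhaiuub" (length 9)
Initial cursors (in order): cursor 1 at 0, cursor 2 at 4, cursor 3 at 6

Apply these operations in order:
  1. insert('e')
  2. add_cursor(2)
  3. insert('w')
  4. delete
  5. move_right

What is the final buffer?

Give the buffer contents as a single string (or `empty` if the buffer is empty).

Answer: eyvbheaieuub

Derivation:
After op 1 (insert('e')): buffer="eyvbheaieuub" (len 12), cursors c1@1 c2@6 c3@9, authorship 1....2..3...
After op 2 (add_cursor(2)): buffer="eyvbheaieuub" (len 12), cursors c1@1 c4@2 c2@6 c3@9, authorship 1....2..3...
After op 3 (insert('w')): buffer="ewywvbhewaiewuub" (len 16), cursors c1@2 c4@4 c2@9 c3@13, authorship 11.4...22..33...
After op 4 (delete): buffer="eyvbheaieuub" (len 12), cursors c1@1 c4@2 c2@6 c3@9, authorship 1....2..3...
After op 5 (move_right): buffer="eyvbheaieuub" (len 12), cursors c1@2 c4@3 c2@7 c3@10, authorship 1....2..3...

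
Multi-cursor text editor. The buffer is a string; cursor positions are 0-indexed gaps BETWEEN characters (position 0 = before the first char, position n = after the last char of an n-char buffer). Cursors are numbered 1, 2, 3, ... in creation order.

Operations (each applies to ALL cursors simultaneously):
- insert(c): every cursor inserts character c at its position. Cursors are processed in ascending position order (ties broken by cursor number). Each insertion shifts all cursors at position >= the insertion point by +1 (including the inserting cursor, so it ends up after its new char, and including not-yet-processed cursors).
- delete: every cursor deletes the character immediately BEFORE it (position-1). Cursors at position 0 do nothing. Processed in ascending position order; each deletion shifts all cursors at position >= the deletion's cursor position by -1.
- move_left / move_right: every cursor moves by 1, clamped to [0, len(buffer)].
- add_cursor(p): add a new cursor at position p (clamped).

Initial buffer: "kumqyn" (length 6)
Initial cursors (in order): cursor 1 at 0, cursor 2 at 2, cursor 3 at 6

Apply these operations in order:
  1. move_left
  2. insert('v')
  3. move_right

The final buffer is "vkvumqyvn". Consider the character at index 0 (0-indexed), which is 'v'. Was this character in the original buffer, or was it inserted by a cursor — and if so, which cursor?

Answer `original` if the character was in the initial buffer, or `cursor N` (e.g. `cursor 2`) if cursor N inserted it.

Answer: cursor 1

Derivation:
After op 1 (move_left): buffer="kumqyn" (len 6), cursors c1@0 c2@1 c3@5, authorship ......
After op 2 (insert('v')): buffer="vkvumqyvn" (len 9), cursors c1@1 c2@3 c3@8, authorship 1.2....3.
After op 3 (move_right): buffer="vkvumqyvn" (len 9), cursors c1@2 c2@4 c3@9, authorship 1.2....3.
Authorship (.=original, N=cursor N): 1 . 2 . . . . 3 .
Index 0: author = 1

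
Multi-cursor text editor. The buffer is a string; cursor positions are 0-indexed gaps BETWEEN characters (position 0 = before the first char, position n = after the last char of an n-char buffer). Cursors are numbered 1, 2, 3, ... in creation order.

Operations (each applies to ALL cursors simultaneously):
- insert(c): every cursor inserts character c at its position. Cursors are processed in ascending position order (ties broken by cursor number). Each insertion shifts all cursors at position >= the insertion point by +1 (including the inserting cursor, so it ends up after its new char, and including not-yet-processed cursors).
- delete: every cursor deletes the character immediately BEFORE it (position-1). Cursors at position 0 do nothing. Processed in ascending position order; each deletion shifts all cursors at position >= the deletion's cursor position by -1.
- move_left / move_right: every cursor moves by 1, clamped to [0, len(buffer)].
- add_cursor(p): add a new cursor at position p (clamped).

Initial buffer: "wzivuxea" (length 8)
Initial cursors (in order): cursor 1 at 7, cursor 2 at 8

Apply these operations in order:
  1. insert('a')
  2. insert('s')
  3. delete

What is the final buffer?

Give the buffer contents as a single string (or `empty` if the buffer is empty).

Answer: wzivuxeaaa

Derivation:
After op 1 (insert('a')): buffer="wzivuxeaaa" (len 10), cursors c1@8 c2@10, authorship .......1.2
After op 2 (insert('s')): buffer="wzivuxeasaas" (len 12), cursors c1@9 c2@12, authorship .......11.22
After op 3 (delete): buffer="wzivuxeaaa" (len 10), cursors c1@8 c2@10, authorship .......1.2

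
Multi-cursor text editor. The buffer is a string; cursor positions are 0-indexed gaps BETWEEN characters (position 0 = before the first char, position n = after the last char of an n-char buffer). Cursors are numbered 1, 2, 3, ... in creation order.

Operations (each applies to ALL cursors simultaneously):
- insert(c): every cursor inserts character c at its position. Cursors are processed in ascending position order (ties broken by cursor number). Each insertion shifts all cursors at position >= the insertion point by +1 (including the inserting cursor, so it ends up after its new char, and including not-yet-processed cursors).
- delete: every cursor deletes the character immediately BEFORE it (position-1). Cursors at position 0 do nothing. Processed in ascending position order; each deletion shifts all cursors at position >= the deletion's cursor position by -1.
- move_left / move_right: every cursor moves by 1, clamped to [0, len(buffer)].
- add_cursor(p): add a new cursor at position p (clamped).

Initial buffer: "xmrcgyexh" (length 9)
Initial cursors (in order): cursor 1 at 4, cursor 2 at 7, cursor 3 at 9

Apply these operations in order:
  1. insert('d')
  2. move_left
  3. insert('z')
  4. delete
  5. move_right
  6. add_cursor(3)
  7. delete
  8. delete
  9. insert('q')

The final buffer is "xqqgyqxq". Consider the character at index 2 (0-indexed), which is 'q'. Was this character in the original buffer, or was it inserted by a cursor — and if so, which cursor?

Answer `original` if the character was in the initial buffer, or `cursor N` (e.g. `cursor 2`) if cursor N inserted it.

Answer: cursor 4

Derivation:
After op 1 (insert('d')): buffer="xmrcdgyedxhd" (len 12), cursors c1@5 c2@9 c3@12, authorship ....1...2..3
After op 2 (move_left): buffer="xmrcdgyedxhd" (len 12), cursors c1@4 c2@8 c3@11, authorship ....1...2..3
After op 3 (insert('z')): buffer="xmrczdgyezdxhzd" (len 15), cursors c1@5 c2@10 c3@14, authorship ....11...22..33
After op 4 (delete): buffer="xmrcdgyedxhd" (len 12), cursors c1@4 c2@8 c3@11, authorship ....1...2..3
After op 5 (move_right): buffer="xmrcdgyedxhd" (len 12), cursors c1@5 c2@9 c3@12, authorship ....1...2..3
After op 6 (add_cursor(3)): buffer="xmrcdgyedxhd" (len 12), cursors c4@3 c1@5 c2@9 c3@12, authorship ....1...2..3
After op 7 (delete): buffer="xmcgyexh" (len 8), cursors c4@2 c1@3 c2@6 c3@8, authorship ........
After op 8 (delete): buffer="xgyx" (len 4), cursors c1@1 c4@1 c2@3 c3@4, authorship ....
After op 9 (insert('q')): buffer="xqqgyqxq" (len 8), cursors c1@3 c4@3 c2@6 c3@8, authorship .14..2.3
Authorship (.=original, N=cursor N): . 1 4 . . 2 . 3
Index 2: author = 4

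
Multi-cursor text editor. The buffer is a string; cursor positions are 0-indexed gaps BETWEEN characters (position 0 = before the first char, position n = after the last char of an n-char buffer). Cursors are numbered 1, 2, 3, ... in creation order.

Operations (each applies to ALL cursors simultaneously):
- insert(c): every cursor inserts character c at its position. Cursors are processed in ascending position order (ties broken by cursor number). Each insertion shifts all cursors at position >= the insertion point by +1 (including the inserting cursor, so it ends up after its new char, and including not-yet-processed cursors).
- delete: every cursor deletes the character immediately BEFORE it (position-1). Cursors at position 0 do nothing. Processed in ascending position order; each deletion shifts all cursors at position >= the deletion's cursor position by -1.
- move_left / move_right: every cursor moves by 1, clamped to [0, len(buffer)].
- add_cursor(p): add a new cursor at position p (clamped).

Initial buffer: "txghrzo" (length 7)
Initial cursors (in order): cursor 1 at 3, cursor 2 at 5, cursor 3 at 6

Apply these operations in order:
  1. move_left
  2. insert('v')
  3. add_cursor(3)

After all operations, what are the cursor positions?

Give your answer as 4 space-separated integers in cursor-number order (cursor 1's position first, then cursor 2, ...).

After op 1 (move_left): buffer="txghrzo" (len 7), cursors c1@2 c2@4 c3@5, authorship .......
After op 2 (insert('v')): buffer="txvghvrvzo" (len 10), cursors c1@3 c2@6 c3@8, authorship ..1..2.3..
After op 3 (add_cursor(3)): buffer="txvghvrvzo" (len 10), cursors c1@3 c4@3 c2@6 c3@8, authorship ..1..2.3..

Answer: 3 6 8 3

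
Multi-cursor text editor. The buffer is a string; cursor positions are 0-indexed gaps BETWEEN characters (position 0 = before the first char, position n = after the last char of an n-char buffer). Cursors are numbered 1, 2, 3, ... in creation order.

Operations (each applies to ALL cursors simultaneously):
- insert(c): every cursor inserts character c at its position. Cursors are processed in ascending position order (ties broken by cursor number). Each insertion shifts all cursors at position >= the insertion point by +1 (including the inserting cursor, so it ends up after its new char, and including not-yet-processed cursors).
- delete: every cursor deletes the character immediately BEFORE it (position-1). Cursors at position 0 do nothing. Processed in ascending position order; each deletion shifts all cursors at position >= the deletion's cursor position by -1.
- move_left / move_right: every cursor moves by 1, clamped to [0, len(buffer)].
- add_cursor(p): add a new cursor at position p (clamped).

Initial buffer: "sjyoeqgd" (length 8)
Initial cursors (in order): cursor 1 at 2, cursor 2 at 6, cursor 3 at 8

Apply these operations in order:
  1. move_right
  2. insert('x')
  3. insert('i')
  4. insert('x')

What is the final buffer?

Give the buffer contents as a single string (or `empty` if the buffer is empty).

After op 1 (move_right): buffer="sjyoeqgd" (len 8), cursors c1@3 c2@7 c3@8, authorship ........
After op 2 (insert('x')): buffer="sjyxoeqgxdx" (len 11), cursors c1@4 c2@9 c3@11, authorship ...1....2.3
After op 3 (insert('i')): buffer="sjyxioeqgxidxi" (len 14), cursors c1@5 c2@11 c3@14, authorship ...11....22.33
After op 4 (insert('x')): buffer="sjyxixoeqgxixdxix" (len 17), cursors c1@6 c2@13 c3@17, authorship ...111....222.333

Answer: sjyxixoeqgxixdxix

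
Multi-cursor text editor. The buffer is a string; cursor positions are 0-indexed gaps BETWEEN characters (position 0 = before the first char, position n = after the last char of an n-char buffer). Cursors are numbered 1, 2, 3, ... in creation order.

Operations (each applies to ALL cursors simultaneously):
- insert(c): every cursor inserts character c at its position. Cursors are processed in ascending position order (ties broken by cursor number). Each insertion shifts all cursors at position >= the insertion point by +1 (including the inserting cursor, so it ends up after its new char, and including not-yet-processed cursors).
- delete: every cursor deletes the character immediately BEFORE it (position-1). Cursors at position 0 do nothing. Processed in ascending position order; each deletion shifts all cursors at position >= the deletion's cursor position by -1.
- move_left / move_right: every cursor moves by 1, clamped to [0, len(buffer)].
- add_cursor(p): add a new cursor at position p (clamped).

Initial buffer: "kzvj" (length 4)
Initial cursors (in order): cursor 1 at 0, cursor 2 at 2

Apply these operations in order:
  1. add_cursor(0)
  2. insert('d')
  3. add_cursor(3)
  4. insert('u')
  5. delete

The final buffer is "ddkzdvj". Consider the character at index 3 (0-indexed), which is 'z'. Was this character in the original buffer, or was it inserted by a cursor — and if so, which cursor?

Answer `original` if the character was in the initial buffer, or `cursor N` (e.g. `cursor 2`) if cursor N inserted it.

After op 1 (add_cursor(0)): buffer="kzvj" (len 4), cursors c1@0 c3@0 c2@2, authorship ....
After op 2 (insert('d')): buffer="ddkzdvj" (len 7), cursors c1@2 c3@2 c2@5, authorship 13..2..
After op 3 (add_cursor(3)): buffer="ddkzdvj" (len 7), cursors c1@2 c3@2 c4@3 c2@5, authorship 13..2..
After op 4 (insert('u')): buffer="dduukuzduvj" (len 11), cursors c1@4 c3@4 c4@6 c2@9, authorship 1313.4.22..
After op 5 (delete): buffer="ddkzdvj" (len 7), cursors c1@2 c3@2 c4@3 c2@5, authorship 13..2..
Authorship (.=original, N=cursor N): 1 3 . . 2 . .
Index 3: author = original

Answer: original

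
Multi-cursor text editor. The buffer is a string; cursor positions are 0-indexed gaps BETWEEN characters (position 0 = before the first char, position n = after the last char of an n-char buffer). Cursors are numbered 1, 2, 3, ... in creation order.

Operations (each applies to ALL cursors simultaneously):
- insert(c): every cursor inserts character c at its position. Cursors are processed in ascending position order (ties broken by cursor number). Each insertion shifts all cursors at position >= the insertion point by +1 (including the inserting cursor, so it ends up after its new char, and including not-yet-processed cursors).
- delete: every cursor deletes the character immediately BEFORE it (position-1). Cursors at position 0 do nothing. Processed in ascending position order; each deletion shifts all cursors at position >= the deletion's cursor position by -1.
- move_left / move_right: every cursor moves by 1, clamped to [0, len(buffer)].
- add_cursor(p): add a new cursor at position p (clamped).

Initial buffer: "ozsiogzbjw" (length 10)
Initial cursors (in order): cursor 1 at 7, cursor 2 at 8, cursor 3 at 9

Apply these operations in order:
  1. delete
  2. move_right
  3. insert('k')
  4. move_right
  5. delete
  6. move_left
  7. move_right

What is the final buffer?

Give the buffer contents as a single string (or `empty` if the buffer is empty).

Answer: ozsiogw

Derivation:
After op 1 (delete): buffer="ozsiogw" (len 7), cursors c1@6 c2@6 c3@6, authorship .......
After op 2 (move_right): buffer="ozsiogw" (len 7), cursors c1@7 c2@7 c3@7, authorship .......
After op 3 (insert('k')): buffer="ozsiogwkkk" (len 10), cursors c1@10 c2@10 c3@10, authorship .......123
After op 4 (move_right): buffer="ozsiogwkkk" (len 10), cursors c1@10 c2@10 c3@10, authorship .......123
After op 5 (delete): buffer="ozsiogw" (len 7), cursors c1@7 c2@7 c3@7, authorship .......
After op 6 (move_left): buffer="ozsiogw" (len 7), cursors c1@6 c2@6 c3@6, authorship .......
After op 7 (move_right): buffer="ozsiogw" (len 7), cursors c1@7 c2@7 c3@7, authorship .......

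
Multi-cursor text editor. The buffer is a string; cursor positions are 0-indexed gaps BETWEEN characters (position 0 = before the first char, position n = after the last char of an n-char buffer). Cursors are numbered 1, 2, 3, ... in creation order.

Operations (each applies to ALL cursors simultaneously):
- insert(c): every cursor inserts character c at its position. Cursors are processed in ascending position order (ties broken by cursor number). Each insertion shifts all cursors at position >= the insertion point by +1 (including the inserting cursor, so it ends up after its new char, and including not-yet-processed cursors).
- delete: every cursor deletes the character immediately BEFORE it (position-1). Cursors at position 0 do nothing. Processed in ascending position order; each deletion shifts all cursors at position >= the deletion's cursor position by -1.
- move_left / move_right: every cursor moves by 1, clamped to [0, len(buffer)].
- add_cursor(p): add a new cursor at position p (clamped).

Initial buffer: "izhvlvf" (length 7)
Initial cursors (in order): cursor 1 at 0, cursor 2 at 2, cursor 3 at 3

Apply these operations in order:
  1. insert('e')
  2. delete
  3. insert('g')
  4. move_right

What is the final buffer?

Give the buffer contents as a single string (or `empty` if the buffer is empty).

After op 1 (insert('e')): buffer="eizehevlvf" (len 10), cursors c1@1 c2@4 c3@6, authorship 1..2.3....
After op 2 (delete): buffer="izhvlvf" (len 7), cursors c1@0 c2@2 c3@3, authorship .......
After op 3 (insert('g')): buffer="gizghgvlvf" (len 10), cursors c1@1 c2@4 c3@6, authorship 1..2.3....
After op 4 (move_right): buffer="gizghgvlvf" (len 10), cursors c1@2 c2@5 c3@7, authorship 1..2.3....

Answer: gizghgvlvf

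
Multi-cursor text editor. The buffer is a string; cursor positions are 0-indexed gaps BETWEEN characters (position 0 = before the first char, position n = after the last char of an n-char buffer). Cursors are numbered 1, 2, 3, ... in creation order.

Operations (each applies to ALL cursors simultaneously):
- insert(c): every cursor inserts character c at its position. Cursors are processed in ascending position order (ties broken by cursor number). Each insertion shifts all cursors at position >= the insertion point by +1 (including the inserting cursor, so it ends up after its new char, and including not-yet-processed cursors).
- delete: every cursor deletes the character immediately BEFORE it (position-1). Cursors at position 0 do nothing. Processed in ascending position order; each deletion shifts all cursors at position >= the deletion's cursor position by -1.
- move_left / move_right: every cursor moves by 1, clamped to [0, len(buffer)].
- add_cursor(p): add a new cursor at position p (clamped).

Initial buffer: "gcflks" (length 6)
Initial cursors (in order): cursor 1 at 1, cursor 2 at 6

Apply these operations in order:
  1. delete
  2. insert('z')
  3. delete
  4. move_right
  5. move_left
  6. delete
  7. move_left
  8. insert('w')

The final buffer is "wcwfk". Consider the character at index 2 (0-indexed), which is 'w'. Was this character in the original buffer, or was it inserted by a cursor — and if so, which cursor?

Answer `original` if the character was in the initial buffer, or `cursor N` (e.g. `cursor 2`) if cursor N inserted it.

Answer: cursor 2

Derivation:
After op 1 (delete): buffer="cflk" (len 4), cursors c1@0 c2@4, authorship ....
After op 2 (insert('z')): buffer="zcflkz" (len 6), cursors c1@1 c2@6, authorship 1....2
After op 3 (delete): buffer="cflk" (len 4), cursors c1@0 c2@4, authorship ....
After op 4 (move_right): buffer="cflk" (len 4), cursors c1@1 c2@4, authorship ....
After op 5 (move_left): buffer="cflk" (len 4), cursors c1@0 c2@3, authorship ....
After op 6 (delete): buffer="cfk" (len 3), cursors c1@0 c2@2, authorship ...
After op 7 (move_left): buffer="cfk" (len 3), cursors c1@0 c2@1, authorship ...
After op 8 (insert('w')): buffer="wcwfk" (len 5), cursors c1@1 c2@3, authorship 1.2..
Authorship (.=original, N=cursor N): 1 . 2 . .
Index 2: author = 2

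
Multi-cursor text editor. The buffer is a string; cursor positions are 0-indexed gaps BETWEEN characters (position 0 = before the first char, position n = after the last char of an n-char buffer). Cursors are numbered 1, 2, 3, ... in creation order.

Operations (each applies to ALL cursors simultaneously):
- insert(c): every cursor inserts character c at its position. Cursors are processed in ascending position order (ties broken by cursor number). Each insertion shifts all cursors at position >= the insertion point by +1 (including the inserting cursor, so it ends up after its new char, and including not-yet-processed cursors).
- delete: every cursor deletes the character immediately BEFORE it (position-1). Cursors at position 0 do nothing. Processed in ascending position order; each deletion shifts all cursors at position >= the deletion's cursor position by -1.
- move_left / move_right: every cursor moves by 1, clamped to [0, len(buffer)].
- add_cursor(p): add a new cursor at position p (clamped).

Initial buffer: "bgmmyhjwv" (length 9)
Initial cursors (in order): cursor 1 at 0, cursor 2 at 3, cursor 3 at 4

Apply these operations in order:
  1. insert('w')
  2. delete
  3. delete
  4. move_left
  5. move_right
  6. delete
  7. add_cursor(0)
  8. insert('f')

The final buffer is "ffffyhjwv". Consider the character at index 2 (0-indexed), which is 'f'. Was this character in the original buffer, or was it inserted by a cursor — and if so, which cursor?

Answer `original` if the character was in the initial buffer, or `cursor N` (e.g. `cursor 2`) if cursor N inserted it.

Answer: cursor 3

Derivation:
After op 1 (insert('w')): buffer="wbgmwmwyhjwv" (len 12), cursors c1@1 c2@5 c3@7, authorship 1...2.3.....
After op 2 (delete): buffer="bgmmyhjwv" (len 9), cursors c1@0 c2@3 c3@4, authorship .........
After op 3 (delete): buffer="bgyhjwv" (len 7), cursors c1@0 c2@2 c3@2, authorship .......
After op 4 (move_left): buffer="bgyhjwv" (len 7), cursors c1@0 c2@1 c3@1, authorship .......
After op 5 (move_right): buffer="bgyhjwv" (len 7), cursors c1@1 c2@2 c3@2, authorship .......
After op 6 (delete): buffer="yhjwv" (len 5), cursors c1@0 c2@0 c3@0, authorship .....
After op 7 (add_cursor(0)): buffer="yhjwv" (len 5), cursors c1@0 c2@0 c3@0 c4@0, authorship .....
After op 8 (insert('f')): buffer="ffffyhjwv" (len 9), cursors c1@4 c2@4 c3@4 c4@4, authorship 1234.....
Authorship (.=original, N=cursor N): 1 2 3 4 . . . . .
Index 2: author = 3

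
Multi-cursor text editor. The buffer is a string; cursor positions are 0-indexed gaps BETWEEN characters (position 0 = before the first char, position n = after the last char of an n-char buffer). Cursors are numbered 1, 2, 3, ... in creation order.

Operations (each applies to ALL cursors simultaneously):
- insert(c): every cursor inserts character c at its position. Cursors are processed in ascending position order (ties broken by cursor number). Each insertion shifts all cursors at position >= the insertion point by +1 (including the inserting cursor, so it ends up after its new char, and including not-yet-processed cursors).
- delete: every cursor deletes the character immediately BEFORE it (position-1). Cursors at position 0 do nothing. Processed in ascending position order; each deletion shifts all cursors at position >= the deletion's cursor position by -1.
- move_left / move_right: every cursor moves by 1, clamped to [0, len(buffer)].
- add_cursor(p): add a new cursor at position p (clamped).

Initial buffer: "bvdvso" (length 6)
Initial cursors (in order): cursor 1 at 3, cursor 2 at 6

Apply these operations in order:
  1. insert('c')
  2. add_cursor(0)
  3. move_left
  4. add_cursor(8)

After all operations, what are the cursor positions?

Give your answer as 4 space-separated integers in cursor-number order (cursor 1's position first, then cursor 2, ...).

After op 1 (insert('c')): buffer="bvdcvsoc" (len 8), cursors c1@4 c2@8, authorship ...1...2
After op 2 (add_cursor(0)): buffer="bvdcvsoc" (len 8), cursors c3@0 c1@4 c2@8, authorship ...1...2
After op 3 (move_left): buffer="bvdcvsoc" (len 8), cursors c3@0 c1@3 c2@7, authorship ...1...2
After op 4 (add_cursor(8)): buffer="bvdcvsoc" (len 8), cursors c3@0 c1@3 c2@7 c4@8, authorship ...1...2

Answer: 3 7 0 8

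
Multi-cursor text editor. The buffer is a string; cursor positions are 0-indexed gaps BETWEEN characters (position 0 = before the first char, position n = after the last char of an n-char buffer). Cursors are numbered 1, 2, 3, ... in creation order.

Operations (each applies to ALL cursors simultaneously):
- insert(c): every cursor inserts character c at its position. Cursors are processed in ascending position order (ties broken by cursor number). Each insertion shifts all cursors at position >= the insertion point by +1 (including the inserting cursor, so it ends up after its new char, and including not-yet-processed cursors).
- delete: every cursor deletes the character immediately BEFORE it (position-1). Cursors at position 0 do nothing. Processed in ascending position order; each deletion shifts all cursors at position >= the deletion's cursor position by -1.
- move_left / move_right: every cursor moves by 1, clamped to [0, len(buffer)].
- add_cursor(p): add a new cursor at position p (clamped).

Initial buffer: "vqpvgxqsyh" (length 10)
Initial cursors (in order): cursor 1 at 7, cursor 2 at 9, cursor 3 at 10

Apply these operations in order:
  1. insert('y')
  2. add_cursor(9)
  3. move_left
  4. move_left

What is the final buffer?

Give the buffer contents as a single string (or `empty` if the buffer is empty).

Answer: vqpvgxqysyyhy

Derivation:
After op 1 (insert('y')): buffer="vqpvgxqysyyhy" (len 13), cursors c1@8 c2@11 c3@13, authorship .......1..2.3
After op 2 (add_cursor(9)): buffer="vqpvgxqysyyhy" (len 13), cursors c1@8 c4@9 c2@11 c3@13, authorship .......1..2.3
After op 3 (move_left): buffer="vqpvgxqysyyhy" (len 13), cursors c1@7 c4@8 c2@10 c3@12, authorship .......1..2.3
After op 4 (move_left): buffer="vqpvgxqysyyhy" (len 13), cursors c1@6 c4@7 c2@9 c3@11, authorship .......1..2.3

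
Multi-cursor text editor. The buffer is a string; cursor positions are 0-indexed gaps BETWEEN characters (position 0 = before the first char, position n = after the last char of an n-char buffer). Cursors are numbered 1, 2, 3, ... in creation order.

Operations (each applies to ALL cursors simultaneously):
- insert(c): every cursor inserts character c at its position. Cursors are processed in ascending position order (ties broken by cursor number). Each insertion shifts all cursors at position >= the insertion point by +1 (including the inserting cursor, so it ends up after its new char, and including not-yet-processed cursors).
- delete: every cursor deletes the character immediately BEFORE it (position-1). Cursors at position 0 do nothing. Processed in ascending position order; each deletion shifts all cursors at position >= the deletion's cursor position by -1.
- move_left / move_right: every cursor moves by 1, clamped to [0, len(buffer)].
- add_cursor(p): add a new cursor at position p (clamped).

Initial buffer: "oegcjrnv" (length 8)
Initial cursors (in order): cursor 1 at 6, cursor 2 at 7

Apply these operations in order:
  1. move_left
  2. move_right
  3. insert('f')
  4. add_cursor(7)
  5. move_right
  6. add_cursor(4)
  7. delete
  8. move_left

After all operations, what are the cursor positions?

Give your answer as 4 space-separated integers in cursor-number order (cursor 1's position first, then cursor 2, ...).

After op 1 (move_left): buffer="oegcjrnv" (len 8), cursors c1@5 c2@6, authorship ........
After op 2 (move_right): buffer="oegcjrnv" (len 8), cursors c1@6 c2@7, authorship ........
After op 3 (insert('f')): buffer="oegcjrfnfv" (len 10), cursors c1@7 c2@9, authorship ......1.2.
After op 4 (add_cursor(7)): buffer="oegcjrfnfv" (len 10), cursors c1@7 c3@7 c2@9, authorship ......1.2.
After op 5 (move_right): buffer="oegcjrfnfv" (len 10), cursors c1@8 c3@8 c2@10, authorship ......1.2.
After op 6 (add_cursor(4)): buffer="oegcjrfnfv" (len 10), cursors c4@4 c1@8 c3@8 c2@10, authorship ......1.2.
After op 7 (delete): buffer="oegjrf" (len 6), cursors c4@3 c1@5 c3@5 c2@6, authorship .....2
After op 8 (move_left): buffer="oegjrf" (len 6), cursors c4@2 c1@4 c3@4 c2@5, authorship .....2

Answer: 4 5 4 2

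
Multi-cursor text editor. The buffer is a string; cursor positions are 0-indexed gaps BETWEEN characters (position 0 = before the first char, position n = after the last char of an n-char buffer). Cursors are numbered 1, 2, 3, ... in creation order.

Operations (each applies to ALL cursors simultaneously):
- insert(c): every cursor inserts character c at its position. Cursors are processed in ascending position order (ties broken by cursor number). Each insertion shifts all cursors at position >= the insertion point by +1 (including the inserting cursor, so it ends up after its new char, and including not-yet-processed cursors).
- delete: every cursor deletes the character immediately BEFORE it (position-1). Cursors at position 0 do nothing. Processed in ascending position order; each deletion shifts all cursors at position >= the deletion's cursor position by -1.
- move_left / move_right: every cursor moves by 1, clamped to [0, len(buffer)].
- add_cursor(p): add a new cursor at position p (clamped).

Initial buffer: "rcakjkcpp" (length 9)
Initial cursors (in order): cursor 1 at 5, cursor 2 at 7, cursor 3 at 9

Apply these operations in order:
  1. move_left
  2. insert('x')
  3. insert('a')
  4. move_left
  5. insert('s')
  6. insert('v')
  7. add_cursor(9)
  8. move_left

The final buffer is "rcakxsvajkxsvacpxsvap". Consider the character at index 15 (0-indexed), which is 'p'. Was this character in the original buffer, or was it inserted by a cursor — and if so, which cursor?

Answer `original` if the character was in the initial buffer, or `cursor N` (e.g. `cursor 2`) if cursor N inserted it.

Answer: original

Derivation:
After op 1 (move_left): buffer="rcakjkcpp" (len 9), cursors c1@4 c2@6 c3@8, authorship .........
After op 2 (insert('x')): buffer="rcakxjkxcpxp" (len 12), cursors c1@5 c2@8 c3@11, authorship ....1..2..3.
After op 3 (insert('a')): buffer="rcakxajkxacpxap" (len 15), cursors c1@6 c2@10 c3@14, authorship ....11..22..33.
After op 4 (move_left): buffer="rcakxajkxacpxap" (len 15), cursors c1@5 c2@9 c3@13, authorship ....11..22..33.
After op 5 (insert('s')): buffer="rcakxsajkxsacpxsap" (len 18), cursors c1@6 c2@11 c3@16, authorship ....111..222..333.
After op 6 (insert('v')): buffer="rcakxsvajkxsvacpxsvap" (len 21), cursors c1@7 c2@13 c3@19, authorship ....1111..2222..3333.
After op 7 (add_cursor(9)): buffer="rcakxsvajkxsvacpxsvap" (len 21), cursors c1@7 c4@9 c2@13 c3@19, authorship ....1111..2222..3333.
After op 8 (move_left): buffer="rcakxsvajkxsvacpxsvap" (len 21), cursors c1@6 c4@8 c2@12 c3@18, authorship ....1111..2222..3333.
Authorship (.=original, N=cursor N): . . . . 1 1 1 1 . . 2 2 2 2 . . 3 3 3 3 .
Index 15: author = original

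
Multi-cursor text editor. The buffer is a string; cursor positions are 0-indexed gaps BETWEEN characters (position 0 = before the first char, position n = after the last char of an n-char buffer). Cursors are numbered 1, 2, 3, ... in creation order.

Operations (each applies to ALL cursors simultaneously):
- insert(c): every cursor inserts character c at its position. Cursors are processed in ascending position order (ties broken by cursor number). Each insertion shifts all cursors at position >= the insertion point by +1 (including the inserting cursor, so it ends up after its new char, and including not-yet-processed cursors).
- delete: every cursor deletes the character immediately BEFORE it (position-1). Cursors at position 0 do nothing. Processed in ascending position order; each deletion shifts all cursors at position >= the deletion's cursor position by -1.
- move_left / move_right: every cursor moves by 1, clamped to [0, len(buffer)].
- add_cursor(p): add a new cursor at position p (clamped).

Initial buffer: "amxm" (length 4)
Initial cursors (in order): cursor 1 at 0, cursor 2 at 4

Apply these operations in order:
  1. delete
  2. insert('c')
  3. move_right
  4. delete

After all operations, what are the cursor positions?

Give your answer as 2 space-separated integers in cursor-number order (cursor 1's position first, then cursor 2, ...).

Answer: 1 3

Derivation:
After op 1 (delete): buffer="amx" (len 3), cursors c1@0 c2@3, authorship ...
After op 2 (insert('c')): buffer="camxc" (len 5), cursors c1@1 c2@5, authorship 1...2
After op 3 (move_right): buffer="camxc" (len 5), cursors c1@2 c2@5, authorship 1...2
After op 4 (delete): buffer="cmx" (len 3), cursors c1@1 c2@3, authorship 1..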